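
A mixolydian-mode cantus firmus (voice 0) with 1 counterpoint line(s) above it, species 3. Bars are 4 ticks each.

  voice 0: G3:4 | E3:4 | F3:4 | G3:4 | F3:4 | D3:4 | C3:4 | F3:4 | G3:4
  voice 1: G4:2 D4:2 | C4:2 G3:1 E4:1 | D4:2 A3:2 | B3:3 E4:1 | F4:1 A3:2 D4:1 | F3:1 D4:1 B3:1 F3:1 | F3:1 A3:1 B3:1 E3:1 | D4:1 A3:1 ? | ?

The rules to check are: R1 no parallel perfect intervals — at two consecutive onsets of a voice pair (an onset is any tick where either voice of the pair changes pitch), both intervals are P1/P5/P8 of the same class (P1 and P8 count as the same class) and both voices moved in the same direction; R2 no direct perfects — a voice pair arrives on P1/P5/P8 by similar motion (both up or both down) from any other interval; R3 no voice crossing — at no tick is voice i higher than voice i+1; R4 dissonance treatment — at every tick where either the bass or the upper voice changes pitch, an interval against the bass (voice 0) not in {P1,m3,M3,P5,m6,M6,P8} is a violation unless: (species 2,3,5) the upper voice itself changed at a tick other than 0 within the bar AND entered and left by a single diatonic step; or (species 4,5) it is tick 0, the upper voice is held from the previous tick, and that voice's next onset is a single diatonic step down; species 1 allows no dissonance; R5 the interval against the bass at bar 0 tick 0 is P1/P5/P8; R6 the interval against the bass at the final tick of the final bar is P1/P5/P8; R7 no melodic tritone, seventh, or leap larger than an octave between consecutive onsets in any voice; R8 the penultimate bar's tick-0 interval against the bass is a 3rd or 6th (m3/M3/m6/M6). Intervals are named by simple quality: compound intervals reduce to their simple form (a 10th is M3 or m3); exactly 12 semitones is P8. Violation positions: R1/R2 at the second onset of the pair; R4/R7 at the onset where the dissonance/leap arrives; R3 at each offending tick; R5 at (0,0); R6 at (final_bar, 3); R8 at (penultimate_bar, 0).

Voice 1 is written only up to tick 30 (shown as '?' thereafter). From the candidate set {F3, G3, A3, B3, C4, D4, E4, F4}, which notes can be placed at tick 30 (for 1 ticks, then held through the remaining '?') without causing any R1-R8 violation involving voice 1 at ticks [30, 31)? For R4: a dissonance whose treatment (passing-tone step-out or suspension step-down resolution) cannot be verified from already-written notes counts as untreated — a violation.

{A3, C4, D4, F3, F4}

F3: legal
G3: violates R4
A3: legal
B3: violates R4
C4: legal
D4: legal
E4: violates R4
F4: legal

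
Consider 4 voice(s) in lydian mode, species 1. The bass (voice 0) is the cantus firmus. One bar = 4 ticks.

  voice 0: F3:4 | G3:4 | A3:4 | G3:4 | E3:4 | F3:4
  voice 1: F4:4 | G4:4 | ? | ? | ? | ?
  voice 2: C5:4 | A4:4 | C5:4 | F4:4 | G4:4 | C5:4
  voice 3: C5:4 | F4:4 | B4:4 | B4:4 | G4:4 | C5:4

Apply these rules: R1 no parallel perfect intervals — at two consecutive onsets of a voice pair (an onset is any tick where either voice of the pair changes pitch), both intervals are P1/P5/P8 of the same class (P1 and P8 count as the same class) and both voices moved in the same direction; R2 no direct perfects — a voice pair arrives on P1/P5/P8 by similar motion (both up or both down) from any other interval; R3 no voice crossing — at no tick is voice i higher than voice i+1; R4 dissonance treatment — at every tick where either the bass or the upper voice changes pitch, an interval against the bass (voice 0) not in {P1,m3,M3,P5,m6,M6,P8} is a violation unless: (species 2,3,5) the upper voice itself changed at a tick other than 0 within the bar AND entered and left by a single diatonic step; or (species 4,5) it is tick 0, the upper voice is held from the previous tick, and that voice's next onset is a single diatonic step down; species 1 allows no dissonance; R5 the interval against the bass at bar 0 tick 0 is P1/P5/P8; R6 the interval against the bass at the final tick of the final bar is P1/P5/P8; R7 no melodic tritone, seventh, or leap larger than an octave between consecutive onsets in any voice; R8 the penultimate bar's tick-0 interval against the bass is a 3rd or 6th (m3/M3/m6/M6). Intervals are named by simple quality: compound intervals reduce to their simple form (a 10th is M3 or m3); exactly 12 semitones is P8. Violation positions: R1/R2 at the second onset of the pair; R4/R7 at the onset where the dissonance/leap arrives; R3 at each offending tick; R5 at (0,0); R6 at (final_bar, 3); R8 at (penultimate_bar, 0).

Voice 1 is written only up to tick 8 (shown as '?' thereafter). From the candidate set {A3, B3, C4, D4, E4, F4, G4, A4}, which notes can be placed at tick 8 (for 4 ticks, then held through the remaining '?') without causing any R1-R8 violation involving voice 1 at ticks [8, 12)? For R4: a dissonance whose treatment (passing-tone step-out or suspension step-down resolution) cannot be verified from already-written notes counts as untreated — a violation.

A3: violates R7
B3: violates R4
C4: legal
D4: violates R4
E4: legal
F4: legal
G4: violates R4
A4: violates R1

{C4, E4, F4}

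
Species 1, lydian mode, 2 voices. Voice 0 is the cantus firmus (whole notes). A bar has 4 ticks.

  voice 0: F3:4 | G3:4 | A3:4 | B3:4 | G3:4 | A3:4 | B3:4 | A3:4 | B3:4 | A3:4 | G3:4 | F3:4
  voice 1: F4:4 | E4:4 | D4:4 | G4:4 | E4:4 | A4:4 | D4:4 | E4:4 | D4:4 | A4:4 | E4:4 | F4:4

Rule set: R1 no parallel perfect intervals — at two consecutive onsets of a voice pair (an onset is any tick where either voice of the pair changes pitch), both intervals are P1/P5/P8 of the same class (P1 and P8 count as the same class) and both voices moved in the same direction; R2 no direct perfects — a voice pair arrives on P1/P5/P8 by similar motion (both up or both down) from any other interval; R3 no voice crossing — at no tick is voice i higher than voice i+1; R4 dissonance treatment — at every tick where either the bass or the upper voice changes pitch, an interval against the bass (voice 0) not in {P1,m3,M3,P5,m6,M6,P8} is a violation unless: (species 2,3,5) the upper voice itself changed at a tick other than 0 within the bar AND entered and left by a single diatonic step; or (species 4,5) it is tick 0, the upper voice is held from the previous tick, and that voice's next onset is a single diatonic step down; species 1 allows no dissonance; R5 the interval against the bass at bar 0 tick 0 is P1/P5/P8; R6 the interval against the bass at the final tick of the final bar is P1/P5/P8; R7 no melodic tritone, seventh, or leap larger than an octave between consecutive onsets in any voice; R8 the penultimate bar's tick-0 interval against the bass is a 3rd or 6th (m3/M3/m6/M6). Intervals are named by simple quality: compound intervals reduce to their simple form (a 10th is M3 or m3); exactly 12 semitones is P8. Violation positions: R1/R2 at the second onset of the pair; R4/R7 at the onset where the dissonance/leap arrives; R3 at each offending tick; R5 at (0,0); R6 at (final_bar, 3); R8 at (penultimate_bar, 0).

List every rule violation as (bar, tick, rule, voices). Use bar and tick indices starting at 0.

bar 0: v0=F3 v1=F4 downbeat P8
bar 1: v0=G3 v1=E4 downbeat M6
bar 2: v0=A3 v1=D4 downbeat P4
bar 3: v0=B3 v1=G4 downbeat m6
bar 4: v0=G3 v1=E4 downbeat M6
bar 5: v0=A3 v1=A4 downbeat P8
bar 6: v0=B3 v1=D4 downbeat m3
bar 7: v0=A3 v1=E4 downbeat P5
bar 8: v0=B3 v1=D4 downbeat m3
bar 9: v0=A3 v1=A4 downbeat P8
bar 10: v0=G3 v1=E4 downbeat M6
bar 11: v0=F3 v1=F4 downbeat P8
  -> R4 @ bar 2 tick 0 v(0, 1): A3/D4 P4 untreated
  -> R2 @ bar 5 tick 0 v(0, 1): G3/E4 M6 -> A3/A4 P8 similar

(2, 0, R4, (0, 1))
(5, 0, R2, (0, 1))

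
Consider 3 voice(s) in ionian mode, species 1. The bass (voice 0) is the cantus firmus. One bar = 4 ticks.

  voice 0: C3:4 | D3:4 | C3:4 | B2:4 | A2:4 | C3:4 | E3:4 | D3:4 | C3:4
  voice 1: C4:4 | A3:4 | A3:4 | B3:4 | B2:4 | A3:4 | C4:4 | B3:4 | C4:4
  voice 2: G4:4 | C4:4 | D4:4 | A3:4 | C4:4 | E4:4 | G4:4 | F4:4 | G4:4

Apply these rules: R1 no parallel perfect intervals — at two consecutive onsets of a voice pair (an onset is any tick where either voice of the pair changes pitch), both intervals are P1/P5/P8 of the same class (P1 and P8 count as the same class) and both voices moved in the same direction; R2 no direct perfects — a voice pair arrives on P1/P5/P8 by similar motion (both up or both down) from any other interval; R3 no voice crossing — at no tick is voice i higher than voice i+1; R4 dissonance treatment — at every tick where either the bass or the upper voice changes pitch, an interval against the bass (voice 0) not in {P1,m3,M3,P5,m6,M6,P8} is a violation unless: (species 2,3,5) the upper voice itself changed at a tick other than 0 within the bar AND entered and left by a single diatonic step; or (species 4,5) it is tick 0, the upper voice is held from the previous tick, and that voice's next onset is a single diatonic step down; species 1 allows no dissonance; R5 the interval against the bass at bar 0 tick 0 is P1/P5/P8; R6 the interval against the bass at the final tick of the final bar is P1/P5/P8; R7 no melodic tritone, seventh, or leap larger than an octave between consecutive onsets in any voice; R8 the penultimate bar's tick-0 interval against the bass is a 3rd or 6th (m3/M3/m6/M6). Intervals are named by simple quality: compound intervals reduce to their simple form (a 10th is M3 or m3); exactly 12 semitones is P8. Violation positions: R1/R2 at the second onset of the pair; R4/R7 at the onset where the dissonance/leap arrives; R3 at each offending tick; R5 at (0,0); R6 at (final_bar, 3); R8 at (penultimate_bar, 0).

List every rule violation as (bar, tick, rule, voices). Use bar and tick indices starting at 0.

(1, 0, R4, (0, 2))
(2, 0, R4, (0, 2))
(3, 0, R3, (1, 2))
(3, 0, R4, (0, 2))
(3, 1, R3, (1, 2))
(3, 2, R3, (1, 2))
(3, 3, R3, (1, 2))
(4, 0, R4, (0, 1))
(5, 0, R2, (1, 2))
(5, 0, R7, (1,))
(6, 0, R1, (1, 2))
(8, 0, R2, (1, 2))

bar 0: v0=C3 v1=C4 v2=G4 downbeat P5
bar 1: v0=D3 v1=A3 v2=C4 downbeat m7
bar 2: v0=C3 v1=A3 v2=D4 downbeat M2
bar 3: v0=B2 v1=B3 v2=A3 downbeat m7
bar 4: v0=A2 v1=B2 v2=C4 downbeat m3
bar 5: v0=C3 v1=A3 v2=E4 downbeat M3
bar 6: v0=E3 v1=C4 v2=G4 downbeat m3
bar 7: v0=D3 v1=B3 v2=F4 downbeat m3
bar 8: v0=C3 v1=C4 v2=G4 downbeat P5
  -> R4 @ bar 1 tick 0 v(0, 2): D3/C4 m7 untreated
  -> R4 @ bar 2 tick 0 v(0, 2): C3/D4 M2 untreated
  -> R3 @ bar 3 tick 0 v(1, 2): B3 above A3
  -> R4 @ bar 3 tick 0 v(0, 2): B2/A3 m7 untreated
  -> R3 @ bar 3 tick 1 v(1, 2): B3 above A3
  -> R3 @ bar 3 tick 2 v(1, 2): B3 above A3
  -> R3 @ bar 3 tick 3 v(1, 2): B3 above A3
  -> R4 @ bar 4 tick 0 v(0, 1): A2/B2 M2 untreated
  -> R2 @ bar 5 tick 0 v(1, 2): B2/C4 m2 -> A3/E4 P5 similar
  -> R7 @ bar 5 tick 0 v(1,): B2->A3 leap 10st
  -> R1 @ bar 6 tick 0 v(1, 2): A3/E4 P5 -> C4/G4 P5 similar
  -> R2 @ bar 8 tick 0 v(1, 2): B3/F4 TT -> C4/G4 P5 similar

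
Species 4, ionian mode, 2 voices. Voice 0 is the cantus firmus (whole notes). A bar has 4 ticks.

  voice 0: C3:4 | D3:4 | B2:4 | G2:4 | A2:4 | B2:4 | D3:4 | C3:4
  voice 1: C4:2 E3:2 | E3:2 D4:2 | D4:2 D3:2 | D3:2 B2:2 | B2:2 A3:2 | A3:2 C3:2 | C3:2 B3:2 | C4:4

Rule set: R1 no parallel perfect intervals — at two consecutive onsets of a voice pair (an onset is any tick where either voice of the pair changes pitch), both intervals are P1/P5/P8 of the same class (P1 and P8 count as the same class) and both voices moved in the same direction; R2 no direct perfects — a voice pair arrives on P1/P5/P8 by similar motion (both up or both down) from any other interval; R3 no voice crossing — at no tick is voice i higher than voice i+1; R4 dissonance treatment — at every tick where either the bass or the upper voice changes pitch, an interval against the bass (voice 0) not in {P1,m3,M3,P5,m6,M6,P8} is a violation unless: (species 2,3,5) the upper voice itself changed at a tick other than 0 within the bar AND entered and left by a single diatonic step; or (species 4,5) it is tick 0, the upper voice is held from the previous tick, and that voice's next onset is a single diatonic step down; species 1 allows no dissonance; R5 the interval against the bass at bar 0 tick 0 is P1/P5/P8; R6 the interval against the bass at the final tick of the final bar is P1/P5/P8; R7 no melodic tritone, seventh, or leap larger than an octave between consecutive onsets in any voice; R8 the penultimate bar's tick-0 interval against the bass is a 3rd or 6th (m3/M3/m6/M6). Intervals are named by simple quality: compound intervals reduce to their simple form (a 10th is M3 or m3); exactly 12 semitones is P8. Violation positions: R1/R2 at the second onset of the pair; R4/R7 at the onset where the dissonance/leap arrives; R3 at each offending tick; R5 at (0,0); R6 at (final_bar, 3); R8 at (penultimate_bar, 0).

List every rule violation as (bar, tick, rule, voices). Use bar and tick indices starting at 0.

(1, 0, R4, (0, 1))
(1, 2, R7, (1,))
(4, 0, R4, (0, 1))
(4, 2, R7, (1,))
(5, 0, R4, (0, 1))
(5, 2, R4, (0, 1))
(6, 0, R3, (0, 1))
(6, 0, R4, (0, 1))
(6, 0, R8, (0, 1))
(6, 1, R3, (0, 1))
(6, 2, R7, (1,))

bar 0: v0=C3 v1=C4 downbeat P8
bar 1: v0=D3 v1=E3 downbeat M2
bar 2: v0=B2 v1=D4 downbeat m3
bar 3: v0=G2 v1=D3 downbeat P5
bar 4: v0=A2 v1=B2 downbeat M2
bar 5: v0=B2 v1=A3 downbeat m7
bar 6: v0=D3 v1=C3 downbeat M2
bar 7: v0=C3 v1=C4 downbeat P8
  -> R4 @ bar 1 tick 0 v(0, 1): D3/E3 M2 untreated
  -> R7 @ bar 1 tick 2 v(1,): E3->D4 leap 10st
  -> R4 @ bar 4 tick 0 v(0, 1): A2/B2 M2 untreated
  -> R7 @ bar 4 tick 2 v(1,): B2->A3 leap 10st
  -> R4 @ bar 5 tick 0 v(0, 1): B2/A3 m7 untreated
  -> R4 @ bar 5 tick 2 v(0, 1): B2/C3 m2 untreated
  -> R3 @ bar 6 tick 0 v(0, 1): D3 above C3
  -> R4 @ bar 6 tick 0 v(0, 1): D3/C3 M2 untreated
  -> R8 @ bar 6 tick 0 v(0, 1): penult M2 not 3rd/6th
  -> R3 @ bar 6 tick 1 v(0, 1): D3 above C3
  -> R7 @ bar 6 tick 2 v(1,): C3->B3 leap 11st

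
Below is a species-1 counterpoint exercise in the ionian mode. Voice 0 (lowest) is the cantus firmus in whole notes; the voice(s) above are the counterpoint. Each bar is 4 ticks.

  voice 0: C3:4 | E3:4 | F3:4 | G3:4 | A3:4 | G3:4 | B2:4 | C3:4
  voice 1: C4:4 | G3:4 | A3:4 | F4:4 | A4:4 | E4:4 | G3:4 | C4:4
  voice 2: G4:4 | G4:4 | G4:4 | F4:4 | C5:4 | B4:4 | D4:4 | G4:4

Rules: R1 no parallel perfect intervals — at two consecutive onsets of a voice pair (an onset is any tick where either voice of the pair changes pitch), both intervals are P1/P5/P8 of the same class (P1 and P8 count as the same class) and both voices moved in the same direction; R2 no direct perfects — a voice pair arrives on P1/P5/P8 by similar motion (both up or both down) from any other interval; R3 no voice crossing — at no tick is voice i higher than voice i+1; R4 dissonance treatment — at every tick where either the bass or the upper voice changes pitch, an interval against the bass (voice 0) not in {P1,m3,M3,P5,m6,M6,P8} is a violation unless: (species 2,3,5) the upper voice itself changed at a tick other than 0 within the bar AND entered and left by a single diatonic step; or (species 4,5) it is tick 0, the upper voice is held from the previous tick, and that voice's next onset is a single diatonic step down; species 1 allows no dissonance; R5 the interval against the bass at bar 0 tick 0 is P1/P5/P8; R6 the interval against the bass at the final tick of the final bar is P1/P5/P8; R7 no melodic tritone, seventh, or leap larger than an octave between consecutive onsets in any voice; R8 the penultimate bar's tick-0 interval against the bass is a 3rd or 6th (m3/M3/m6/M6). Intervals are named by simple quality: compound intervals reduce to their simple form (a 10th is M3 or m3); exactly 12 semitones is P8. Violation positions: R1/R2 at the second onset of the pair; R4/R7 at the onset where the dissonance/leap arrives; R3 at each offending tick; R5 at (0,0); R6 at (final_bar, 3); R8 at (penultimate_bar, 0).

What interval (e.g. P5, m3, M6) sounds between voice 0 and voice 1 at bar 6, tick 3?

voice 0=B2 voice 1=G3 -> m6

m6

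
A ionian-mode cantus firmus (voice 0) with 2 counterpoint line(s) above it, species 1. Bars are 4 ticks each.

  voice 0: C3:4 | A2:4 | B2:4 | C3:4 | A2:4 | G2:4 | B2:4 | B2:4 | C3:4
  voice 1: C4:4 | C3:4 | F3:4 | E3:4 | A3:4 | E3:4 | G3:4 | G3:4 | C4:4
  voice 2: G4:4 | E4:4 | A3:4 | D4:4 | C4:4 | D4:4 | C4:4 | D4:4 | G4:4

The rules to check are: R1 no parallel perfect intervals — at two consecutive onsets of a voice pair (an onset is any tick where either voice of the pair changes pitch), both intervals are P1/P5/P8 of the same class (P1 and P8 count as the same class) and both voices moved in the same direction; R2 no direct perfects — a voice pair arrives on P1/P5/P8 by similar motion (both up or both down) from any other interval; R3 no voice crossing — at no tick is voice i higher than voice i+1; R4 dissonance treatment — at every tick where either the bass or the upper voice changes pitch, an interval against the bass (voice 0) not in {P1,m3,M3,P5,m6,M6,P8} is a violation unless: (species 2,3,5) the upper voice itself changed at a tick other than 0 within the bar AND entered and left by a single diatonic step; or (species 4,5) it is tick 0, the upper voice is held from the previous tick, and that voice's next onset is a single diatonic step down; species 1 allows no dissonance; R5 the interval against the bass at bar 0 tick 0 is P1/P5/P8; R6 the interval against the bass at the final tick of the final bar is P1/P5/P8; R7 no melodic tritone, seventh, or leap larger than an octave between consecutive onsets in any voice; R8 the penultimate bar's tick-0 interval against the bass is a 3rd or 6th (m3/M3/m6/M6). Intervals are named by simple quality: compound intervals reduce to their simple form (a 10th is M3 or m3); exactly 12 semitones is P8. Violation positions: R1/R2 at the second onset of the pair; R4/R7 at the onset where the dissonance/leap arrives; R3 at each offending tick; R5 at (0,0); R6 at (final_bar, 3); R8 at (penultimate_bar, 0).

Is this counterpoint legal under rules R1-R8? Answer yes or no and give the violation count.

bar 0: v0=C3 v1=C4 v2=G4 (P5)
bar 1: v0=A2 v1=C3 v2=E4 (P5)
bar 2: v0=B2 v1=F3 v2=A3 (m7)
bar 3: v0=C3 v1=E3 v2=D4 (M2)
bar 4: v0=A2 v1=A3 v2=C4 (m3)
bar 5: v0=G2 v1=E3 v2=D4 (P5)
bar 6: v0=B2 v1=G3 v2=C4 (m2)
bar 7: v0=B2 v1=G3 v2=D4 (m3)
bar 8: v0=C3 v1=C4 v2=G4 (P5)
  R1 @ bar1.0: C3/G4 P5 -> A2/E4 P5 similar
  R4 @ bar2.0: B2/F3 TT untreated
  R4 @ bar2.0: B2/A3 m7 untreated
  R4 @ bar3.0: C3/D4 M2 untreated
  R4 @ bar6.0: B2/C4 m2 untreated
  R1 @ bar8.0: G3/D4 P5 -> C4/G4 P5 similar
  R2 @ bar8.0: B2/G3 m6 -> C3/C4 P8 similar
  R2 @ bar8.0: B2/D4 m3 -> C3/G4 P5 similar

No (8 violations)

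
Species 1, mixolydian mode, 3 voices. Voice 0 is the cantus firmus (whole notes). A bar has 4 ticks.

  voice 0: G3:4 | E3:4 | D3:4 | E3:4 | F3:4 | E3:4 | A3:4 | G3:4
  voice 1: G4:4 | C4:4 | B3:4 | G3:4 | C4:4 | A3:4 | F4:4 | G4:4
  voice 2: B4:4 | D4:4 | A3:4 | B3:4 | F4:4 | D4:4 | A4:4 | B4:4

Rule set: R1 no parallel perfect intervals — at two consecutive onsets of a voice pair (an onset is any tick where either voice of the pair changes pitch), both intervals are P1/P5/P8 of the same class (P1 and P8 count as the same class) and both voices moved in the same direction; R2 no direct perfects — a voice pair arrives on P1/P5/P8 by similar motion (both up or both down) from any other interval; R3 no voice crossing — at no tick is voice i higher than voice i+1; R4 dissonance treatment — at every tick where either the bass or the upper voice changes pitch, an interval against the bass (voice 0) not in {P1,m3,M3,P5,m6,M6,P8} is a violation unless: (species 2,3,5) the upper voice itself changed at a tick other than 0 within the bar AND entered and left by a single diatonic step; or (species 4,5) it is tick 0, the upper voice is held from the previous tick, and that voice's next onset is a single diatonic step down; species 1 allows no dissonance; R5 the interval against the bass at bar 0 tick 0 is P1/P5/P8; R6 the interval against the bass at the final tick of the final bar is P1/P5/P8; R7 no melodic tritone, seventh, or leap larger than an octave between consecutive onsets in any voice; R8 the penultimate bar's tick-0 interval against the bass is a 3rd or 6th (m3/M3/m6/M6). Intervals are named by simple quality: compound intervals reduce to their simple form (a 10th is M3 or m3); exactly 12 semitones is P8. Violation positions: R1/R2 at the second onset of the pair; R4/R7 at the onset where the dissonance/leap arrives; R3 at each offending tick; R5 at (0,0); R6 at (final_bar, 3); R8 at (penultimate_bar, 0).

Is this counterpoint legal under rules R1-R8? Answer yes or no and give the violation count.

No (16 violations)

bar 0: v0=G3 v1=G4 v2=B4 (M3)
bar 1: v0=E3 v1=C4 v2=D4 (m7)
bar 2: v0=D3 v1=B3 v2=A3 (P5)
bar 3: v0=E3 v1=G3 v2=B3 (P5)
bar 4: v0=F3 v1=C4 v2=F4 (P8)
bar 5: v0=E3 v1=A3 v2=D4 (m7)
bar 6: v0=A3 v1=F4 v2=A4 (P8)
bar 7: v0=G3 v1=G4 v2=B4 (M3)
  R5 @ bar0.0: opens on M3
  R4 @ bar1.0: E3/D4 m7 untreated
  R2 @ bar2.0: E3/D4 m7 -> D3/A3 P5 similar
  R3 @ bar2.0: B3 above A3
  R3 @ bar2.1: B3 above A3
  R3 @ bar2.2: B3 above A3
  R3 @ bar2.3: B3 above A3
  R1 @ bar3.0: D3/A3 P5 -> E3/B3 P5 similar
  R2 @ bar4.0: E3/G3 m3 -> F3/C4 P5 similar
  R2 @ bar4.0: E3/B3 P5 -> F3/F4 P8 similar
  R7 @ bar4.0: B3->F4 leap 6st
  R4 @ bar5.0: E3/A3 P4 untreated
  R4 @ bar5.0: E3/D4 m7 untreated
  R2 @ bar6.0: E3/D4 m7 -> A3/A4 P8 similar
  R8 @ bar6.0: penult P8 not 3rd/6th
  R6 @ bar7.3: closes on M3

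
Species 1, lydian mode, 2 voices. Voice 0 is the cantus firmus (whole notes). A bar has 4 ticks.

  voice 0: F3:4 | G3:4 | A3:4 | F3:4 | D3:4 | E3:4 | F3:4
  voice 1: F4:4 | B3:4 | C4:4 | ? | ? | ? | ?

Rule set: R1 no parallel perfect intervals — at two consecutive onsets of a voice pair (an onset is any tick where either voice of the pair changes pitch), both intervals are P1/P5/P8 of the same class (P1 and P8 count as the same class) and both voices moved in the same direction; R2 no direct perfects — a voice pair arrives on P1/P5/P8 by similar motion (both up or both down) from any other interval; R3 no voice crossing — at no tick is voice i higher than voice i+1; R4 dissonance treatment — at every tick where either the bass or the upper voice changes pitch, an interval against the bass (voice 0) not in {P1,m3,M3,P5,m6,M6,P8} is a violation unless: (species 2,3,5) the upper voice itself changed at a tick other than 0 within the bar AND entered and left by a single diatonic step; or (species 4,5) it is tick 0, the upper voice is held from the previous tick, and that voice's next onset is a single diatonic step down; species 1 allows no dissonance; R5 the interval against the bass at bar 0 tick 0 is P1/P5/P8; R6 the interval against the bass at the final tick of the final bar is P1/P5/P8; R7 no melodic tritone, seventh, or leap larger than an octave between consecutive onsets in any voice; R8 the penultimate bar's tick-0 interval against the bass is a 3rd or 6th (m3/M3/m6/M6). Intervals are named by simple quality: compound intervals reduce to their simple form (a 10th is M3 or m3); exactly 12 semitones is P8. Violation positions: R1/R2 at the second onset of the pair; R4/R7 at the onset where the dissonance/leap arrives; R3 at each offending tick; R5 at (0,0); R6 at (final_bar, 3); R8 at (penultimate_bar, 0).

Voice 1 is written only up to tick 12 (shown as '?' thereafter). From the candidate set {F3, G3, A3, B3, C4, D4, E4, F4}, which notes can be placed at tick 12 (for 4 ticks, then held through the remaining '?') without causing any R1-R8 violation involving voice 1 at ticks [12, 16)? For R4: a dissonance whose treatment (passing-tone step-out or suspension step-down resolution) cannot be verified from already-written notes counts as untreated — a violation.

F3: violates R2
G3: violates R4
A3: legal
B3: violates R4
C4: legal
D4: legal
E4: violates R4
F4: legal

{A3, C4, D4, F4}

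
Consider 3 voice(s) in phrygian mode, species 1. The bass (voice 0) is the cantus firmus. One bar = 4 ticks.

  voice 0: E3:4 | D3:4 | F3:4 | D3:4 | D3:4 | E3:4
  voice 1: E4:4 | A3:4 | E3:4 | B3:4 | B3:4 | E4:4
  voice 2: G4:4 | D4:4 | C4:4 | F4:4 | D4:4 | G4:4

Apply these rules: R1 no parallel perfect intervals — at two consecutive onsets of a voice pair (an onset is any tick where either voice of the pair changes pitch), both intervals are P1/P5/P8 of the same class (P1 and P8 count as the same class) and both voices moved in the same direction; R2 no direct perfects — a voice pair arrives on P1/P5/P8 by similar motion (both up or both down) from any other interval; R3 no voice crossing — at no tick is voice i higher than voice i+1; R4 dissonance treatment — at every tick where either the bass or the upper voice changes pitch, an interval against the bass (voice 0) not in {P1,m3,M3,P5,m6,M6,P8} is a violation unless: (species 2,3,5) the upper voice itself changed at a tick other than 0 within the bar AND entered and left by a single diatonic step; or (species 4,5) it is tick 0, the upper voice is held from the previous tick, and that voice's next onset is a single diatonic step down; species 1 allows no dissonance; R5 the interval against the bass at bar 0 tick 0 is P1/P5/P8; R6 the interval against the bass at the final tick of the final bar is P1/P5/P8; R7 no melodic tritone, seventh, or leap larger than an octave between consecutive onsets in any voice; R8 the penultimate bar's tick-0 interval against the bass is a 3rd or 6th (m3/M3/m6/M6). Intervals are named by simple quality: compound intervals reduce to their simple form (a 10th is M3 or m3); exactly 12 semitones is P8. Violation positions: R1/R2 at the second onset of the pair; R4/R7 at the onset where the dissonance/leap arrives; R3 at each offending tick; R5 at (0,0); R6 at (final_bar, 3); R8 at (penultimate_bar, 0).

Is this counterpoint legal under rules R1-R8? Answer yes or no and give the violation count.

bar 0: v0=E3 v1=E4 v2=G4 (m3)
bar 1: v0=D3 v1=A3 v2=D4 (P8)
bar 2: v0=F3 v1=E3 v2=C4 (P5)
bar 3: v0=D3 v1=B3 v2=F4 (m3)
bar 4: v0=D3 v1=B3 v2=D4 (P8)
bar 5: v0=E3 v1=E4 v2=G4 (m3)
  R5 @ bar0.0: opens on m3
  R2 @ bar1.0: E3/E4 P8 -> D3/A3 P5 similar
  R2 @ bar1.0: E3/G4 m3 -> D3/D4 P8 similar
  R3 @ bar2.0: F3 above E3
  R4 @ bar2.0: F3/E3 m2 untreated
  R3 @ bar2.1: F3 above E3
  R3 @ bar2.2: F3 above E3
  R3 @ bar2.3: F3 above E3
  R8 @ bar4.0: penult P8 not 3rd/6th
  R2 @ bar5.0: D3/B3 M6 -> E3/E4 P8 similar
  R6 @ bar5.3: closes on m3

No (11 violations)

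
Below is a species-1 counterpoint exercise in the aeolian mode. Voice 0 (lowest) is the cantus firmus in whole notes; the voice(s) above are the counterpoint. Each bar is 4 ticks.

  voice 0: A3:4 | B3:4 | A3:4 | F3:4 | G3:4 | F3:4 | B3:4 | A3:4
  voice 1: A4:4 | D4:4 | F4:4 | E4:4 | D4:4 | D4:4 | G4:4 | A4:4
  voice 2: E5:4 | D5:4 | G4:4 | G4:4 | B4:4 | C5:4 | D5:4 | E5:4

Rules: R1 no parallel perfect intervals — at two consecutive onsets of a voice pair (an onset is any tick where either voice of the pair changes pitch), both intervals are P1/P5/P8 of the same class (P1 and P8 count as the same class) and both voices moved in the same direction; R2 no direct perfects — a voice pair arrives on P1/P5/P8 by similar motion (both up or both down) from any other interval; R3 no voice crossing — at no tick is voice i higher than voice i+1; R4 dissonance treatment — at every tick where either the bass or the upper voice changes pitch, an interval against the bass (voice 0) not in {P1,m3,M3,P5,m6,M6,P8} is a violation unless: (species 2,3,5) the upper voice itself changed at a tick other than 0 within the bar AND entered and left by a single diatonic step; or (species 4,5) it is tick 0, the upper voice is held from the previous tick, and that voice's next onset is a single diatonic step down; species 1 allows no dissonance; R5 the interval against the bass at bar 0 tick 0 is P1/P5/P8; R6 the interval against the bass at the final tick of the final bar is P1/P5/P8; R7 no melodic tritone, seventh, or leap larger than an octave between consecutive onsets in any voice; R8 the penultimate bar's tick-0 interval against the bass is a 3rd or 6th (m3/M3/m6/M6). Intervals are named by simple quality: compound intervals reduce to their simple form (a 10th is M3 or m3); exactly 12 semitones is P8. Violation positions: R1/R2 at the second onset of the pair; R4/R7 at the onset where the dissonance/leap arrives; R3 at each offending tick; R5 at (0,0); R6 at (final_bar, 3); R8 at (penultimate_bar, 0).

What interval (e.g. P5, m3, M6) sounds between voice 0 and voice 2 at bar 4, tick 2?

voice 0=G3 voice 2=B4 -> M3

M3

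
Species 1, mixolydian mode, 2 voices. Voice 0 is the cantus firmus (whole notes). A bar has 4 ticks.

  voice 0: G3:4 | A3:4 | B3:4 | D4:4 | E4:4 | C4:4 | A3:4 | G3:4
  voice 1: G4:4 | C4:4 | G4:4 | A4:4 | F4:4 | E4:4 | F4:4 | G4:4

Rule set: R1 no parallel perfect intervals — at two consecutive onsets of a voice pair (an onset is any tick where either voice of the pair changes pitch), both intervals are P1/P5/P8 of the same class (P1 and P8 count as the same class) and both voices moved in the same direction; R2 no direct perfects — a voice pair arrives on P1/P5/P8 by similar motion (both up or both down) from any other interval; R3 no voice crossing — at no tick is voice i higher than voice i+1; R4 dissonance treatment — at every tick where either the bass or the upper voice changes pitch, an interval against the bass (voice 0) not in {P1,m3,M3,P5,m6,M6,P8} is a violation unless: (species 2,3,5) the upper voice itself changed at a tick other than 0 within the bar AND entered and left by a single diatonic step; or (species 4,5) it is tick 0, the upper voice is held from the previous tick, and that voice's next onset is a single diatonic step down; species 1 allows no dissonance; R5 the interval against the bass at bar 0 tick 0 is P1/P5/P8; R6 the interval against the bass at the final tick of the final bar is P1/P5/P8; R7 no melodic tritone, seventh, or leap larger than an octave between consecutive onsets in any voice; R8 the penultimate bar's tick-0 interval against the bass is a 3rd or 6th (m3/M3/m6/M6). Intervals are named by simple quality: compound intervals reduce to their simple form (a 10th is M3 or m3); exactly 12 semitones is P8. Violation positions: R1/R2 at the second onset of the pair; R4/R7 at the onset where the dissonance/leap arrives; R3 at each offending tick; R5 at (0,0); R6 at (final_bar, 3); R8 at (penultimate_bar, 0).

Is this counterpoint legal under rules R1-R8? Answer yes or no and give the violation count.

No (2 violations)

bar 0: v0=G3 v1=G4 (P8)
bar 1: v0=A3 v1=C4 (m3)
bar 2: v0=B3 v1=G4 (m6)
bar 3: v0=D4 v1=A4 (P5)
bar 4: v0=E4 v1=F4 (m2)
bar 5: v0=C4 v1=E4 (M3)
bar 6: v0=A3 v1=F4 (m6)
bar 7: v0=G3 v1=G4 (P8)
  R2 @ bar3.0: B3/G4 m6 -> D4/A4 P5 similar
  R4 @ bar4.0: E4/F4 m2 untreated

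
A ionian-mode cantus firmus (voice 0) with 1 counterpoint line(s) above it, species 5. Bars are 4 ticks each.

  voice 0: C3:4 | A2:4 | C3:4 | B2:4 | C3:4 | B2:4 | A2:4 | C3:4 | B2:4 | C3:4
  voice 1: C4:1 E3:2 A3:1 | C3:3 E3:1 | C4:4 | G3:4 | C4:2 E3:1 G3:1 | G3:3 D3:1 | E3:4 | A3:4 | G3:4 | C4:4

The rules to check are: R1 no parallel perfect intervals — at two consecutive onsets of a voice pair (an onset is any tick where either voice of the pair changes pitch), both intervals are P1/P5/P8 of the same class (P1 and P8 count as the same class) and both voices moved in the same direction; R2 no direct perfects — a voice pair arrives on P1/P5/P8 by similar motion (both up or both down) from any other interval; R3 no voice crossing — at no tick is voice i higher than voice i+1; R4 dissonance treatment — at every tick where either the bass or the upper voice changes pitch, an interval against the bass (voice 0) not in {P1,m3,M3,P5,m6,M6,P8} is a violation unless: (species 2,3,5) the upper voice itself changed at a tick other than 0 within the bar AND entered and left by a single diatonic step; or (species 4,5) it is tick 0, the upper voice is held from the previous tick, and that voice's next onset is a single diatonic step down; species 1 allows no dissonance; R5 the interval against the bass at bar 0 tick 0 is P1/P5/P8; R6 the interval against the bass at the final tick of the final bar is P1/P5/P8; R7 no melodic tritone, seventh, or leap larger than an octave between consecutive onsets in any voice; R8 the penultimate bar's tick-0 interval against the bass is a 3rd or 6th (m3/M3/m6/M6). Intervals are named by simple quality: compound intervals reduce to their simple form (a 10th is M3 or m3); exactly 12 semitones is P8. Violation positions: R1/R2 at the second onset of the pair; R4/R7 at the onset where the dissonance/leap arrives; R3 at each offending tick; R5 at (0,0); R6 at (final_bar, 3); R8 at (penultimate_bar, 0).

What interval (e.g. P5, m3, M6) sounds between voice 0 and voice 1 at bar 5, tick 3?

voice 0=B2 voice 1=D3 -> m3

m3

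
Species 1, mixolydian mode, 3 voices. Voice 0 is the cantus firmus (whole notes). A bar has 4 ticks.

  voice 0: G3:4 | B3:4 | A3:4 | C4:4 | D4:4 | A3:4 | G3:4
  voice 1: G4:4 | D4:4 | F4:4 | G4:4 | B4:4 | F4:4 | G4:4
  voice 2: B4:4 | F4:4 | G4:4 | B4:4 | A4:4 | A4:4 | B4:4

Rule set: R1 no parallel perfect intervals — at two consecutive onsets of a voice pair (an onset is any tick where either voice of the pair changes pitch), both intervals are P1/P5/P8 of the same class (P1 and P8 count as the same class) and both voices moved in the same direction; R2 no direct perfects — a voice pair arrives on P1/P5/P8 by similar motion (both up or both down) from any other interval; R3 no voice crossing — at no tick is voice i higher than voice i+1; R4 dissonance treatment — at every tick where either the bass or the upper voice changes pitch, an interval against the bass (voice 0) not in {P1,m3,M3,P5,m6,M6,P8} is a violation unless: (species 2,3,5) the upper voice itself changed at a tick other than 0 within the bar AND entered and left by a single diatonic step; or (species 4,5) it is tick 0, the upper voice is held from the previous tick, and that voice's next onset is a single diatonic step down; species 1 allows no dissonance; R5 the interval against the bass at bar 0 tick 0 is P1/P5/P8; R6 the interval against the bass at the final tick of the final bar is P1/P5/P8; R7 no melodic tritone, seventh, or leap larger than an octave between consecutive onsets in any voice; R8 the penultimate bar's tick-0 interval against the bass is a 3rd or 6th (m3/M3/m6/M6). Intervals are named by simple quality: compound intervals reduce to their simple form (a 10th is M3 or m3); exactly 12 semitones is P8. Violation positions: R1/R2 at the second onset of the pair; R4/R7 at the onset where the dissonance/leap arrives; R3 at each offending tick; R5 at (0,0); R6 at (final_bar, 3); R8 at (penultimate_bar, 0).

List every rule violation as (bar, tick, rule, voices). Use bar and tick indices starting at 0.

(0, 0, R5, (0, 2))
(1, 0, R4, (0, 2))
(1, 0, R7, (2,))
(2, 0, R4, (0, 2))
(3, 0, R2, (0, 1))
(3, 0, R4, (0, 2))
(4, 0, R3, (1, 2))
(4, 1, R3, (1, 2))
(4, 2, R3, (1, 2))
(4, 3, R3, (1, 2))
(5, 0, R7, (1,))
(5, 0, R8, (0, 2))
(6, 3, R6, (0, 2))

bar 0: v0=G3 v1=G4 v2=B4 downbeat M3
bar 1: v0=B3 v1=D4 v2=F4 downbeat TT
bar 2: v0=A3 v1=F4 v2=G4 downbeat m7
bar 3: v0=C4 v1=G4 v2=B4 downbeat M7
bar 4: v0=D4 v1=B4 v2=A4 downbeat P5
bar 5: v0=A3 v1=F4 v2=A4 downbeat P8
bar 6: v0=G3 v1=G4 v2=B4 downbeat M3
  -> R5 @ bar 0 tick 0 v(0, 2): opens on M3
  -> R4 @ bar 1 tick 0 v(0, 2): B3/F4 TT untreated
  -> R7 @ bar 1 tick 0 v(2,): B4->F4 leap 6st
  -> R4 @ bar 2 tick 0 v(0, 2): A3/G4 m7 untreated
  -> R2 @ bar 3 tick 0 v(0, 1): A3/F4 m6 -> C4/G4 P5 similar
  -> R4 @ bar 3 tick 0 v(0, 2): C4/B4 M7 untreated
  -> R3 @ bar 4 tick 0 v(1, 2): B4 above A4
  -> R3 @ bar 4 tick 1 v(1, 2): B4 above A4
  -> R3 @ bar 4 tick 2 v(1, 2): B4 above A4
  -> R3 @ bar 4 tick 3 v(1, 2): B4 above A4
  -> R7 @ bar 5 tick 0 v(1,): B4->F4 leap 6st
  -> R8 @ bar 5 tick 0 v(0, 2): penult P8 not 3rd/6th
  -> R6 @ bar 6 tick 3 v(0, 2): closes on M3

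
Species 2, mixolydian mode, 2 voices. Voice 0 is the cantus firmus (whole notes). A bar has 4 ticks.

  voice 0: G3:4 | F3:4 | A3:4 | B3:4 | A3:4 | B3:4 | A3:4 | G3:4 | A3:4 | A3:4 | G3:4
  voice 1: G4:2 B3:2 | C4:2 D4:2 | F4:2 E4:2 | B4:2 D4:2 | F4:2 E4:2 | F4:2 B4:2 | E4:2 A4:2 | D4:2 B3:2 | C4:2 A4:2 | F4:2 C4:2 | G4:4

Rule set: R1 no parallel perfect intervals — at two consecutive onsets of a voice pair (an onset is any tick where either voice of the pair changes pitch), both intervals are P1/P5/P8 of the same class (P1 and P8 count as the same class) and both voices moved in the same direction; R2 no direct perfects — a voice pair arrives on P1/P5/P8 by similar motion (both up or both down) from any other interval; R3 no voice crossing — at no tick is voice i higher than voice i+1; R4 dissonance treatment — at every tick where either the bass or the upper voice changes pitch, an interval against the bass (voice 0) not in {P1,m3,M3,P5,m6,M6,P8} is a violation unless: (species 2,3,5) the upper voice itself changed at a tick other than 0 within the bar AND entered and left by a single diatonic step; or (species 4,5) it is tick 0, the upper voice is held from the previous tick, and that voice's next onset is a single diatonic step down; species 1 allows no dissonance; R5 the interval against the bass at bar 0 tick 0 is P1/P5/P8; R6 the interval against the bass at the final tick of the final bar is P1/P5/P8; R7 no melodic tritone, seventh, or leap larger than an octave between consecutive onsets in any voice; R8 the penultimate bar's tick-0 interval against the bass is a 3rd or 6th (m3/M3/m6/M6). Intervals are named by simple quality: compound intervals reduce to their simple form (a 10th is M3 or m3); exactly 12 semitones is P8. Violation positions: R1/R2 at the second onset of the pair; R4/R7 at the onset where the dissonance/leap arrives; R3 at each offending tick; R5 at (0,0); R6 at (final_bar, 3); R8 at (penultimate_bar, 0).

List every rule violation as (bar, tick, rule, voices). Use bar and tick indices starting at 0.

(3, 0, R2, (0, 1))
(5, 0, R4, (0, 1))
(5, 2, R7, (1,))
(6, 0, R2, (0, 1))
(7, 0, R2, (0, 1))

bar 0: v0=G3 v1=G4 downbeat P8
bar 1: v0=F3 v1=C4 downbeat P5
bar 2: v0=A3 v1=F4 downbeat m6
bar 3: v0=B3 v1=B4 downbeat P8
bar 4: v0=A3 v1=F4 downbeat m6
bar 5: v0=B3 v1=F4 downbeat TT
bar 6: v0=A3 v1=E4 downbeat P5
bar 7: v0=G3 v1=D4 downbeat P5
bar 8: v0=A3 v1=C4 downbeat m3
bar 9: v0=A3 v1=F4 downbeat m6
bar 10: v0=G3 v1=G4 downbeat P8
  -> R2 @ bar 3 tick 0 v(0, 1): A3/E4 P5 -> B3/B4 P8 similar
  -> R4 @ bar 5 tick 0 v(0, 1): B3/F4 TT untreated
  -> R7 @ bar 5 tick 2 v(1,): F4->B4 leap 6st
  -> R2 @ bar 6 tick 0 v(0, 1): B3/B4 P8 -> A3/E4 P5 similar
  -> R2 @ bar 7 tick 0 v(0, 1): A3/A4 P8 -> G3/D4 P5 similar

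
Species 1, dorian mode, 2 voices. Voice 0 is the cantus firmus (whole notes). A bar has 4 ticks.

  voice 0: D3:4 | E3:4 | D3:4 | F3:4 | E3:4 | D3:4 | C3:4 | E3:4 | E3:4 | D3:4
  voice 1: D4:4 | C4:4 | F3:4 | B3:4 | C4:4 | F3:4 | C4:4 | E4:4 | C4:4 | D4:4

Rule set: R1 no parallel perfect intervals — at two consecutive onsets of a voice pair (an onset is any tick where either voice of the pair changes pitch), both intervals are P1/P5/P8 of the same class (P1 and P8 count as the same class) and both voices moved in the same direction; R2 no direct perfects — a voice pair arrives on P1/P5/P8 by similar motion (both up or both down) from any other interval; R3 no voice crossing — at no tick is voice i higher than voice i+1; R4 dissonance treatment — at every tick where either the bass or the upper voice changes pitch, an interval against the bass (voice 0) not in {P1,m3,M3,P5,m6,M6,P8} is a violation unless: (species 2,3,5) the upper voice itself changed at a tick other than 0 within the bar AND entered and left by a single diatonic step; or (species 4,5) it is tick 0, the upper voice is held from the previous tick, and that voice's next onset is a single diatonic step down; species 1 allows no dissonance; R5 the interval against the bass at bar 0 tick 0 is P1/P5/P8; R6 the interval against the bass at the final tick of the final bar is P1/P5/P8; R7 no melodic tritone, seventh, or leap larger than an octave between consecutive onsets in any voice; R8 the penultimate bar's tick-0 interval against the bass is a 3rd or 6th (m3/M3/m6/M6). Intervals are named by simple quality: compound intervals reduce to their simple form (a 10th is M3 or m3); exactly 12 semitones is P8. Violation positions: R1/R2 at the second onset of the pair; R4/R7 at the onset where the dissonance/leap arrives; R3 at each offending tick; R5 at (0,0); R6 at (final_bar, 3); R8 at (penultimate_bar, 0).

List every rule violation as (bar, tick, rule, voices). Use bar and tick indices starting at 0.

bar 0: v0=D3 v1=D4 downbeat P8
bar 1: v0=E3 v1=C4 downbeat m6
bar 2: v0=D3 v1=F3 downbeat m3
bar 3: v0=F3 v1=B3 downbeat TT
bar 4: v0=E3 v1=C4 downbeat m6
bar 5: v0=D3 v1=F3 downbeat m3
bar 6: v0=C3 v1=C4 downbeat P8
bar 7: v0=E3 v1=E4 downbeat P8
bar 8: v0=E3 v1=C4 downbeat m6
bar 9: v0=D3 v1=D4 downbeat P8
  -> R4 @ bar 3 tick 0 v(0, 1): F3/B3 TT untreated
  -> R7 @ bar 3 tick 0 v(1,): F3->B3 leap 6st
  -> R1 @ bar 7 tick 0 v(0, 1): C3/C4 P8 -> E3/E4 P8 similar

(3, 0, R4, (0, 1))
(3, 0, R7, (1,))
(7, 0, R1, (0, 1))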